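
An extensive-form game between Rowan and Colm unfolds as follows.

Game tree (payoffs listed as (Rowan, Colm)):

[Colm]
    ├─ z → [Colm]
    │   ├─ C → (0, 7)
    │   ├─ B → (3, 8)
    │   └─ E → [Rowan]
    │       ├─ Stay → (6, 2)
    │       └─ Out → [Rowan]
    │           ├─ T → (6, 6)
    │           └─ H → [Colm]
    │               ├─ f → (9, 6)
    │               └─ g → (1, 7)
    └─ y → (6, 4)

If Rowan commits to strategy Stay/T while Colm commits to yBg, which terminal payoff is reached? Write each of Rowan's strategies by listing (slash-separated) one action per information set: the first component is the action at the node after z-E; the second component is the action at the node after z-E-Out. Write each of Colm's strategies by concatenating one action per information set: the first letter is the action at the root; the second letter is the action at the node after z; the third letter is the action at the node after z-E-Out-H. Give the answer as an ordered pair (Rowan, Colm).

(6, 4)

Trace the play path from the root:
  Colm plays y
→ terminal payoff (6, 4).
(Rowan's choice at the node after z-E is never reached on this path, so it doesn't affect the outcome.)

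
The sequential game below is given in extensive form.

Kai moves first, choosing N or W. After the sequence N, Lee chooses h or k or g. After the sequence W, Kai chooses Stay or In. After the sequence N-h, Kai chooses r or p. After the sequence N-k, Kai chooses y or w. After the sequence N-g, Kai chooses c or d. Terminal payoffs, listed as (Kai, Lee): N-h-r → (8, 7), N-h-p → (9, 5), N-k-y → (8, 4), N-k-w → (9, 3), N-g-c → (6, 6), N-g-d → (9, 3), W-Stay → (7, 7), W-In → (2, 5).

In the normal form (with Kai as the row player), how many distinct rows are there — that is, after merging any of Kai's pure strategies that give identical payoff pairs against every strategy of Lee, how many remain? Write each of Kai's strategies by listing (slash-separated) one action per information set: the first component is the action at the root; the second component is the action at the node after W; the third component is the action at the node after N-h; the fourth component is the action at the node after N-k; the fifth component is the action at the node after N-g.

Kai has 32 pure strategies: N/Stay/r/y/c, N/Stay/r/y/d, N/Stay/r/w/c, N/Stay/r/w/d, N/Stay/p/y/c, N/Stay/p/y/d, N/Stay/p/w/c, N/Stay/p/w/d, N/In/r/y/c, N/In/r/y/d, N/In/r/w/c, N/In/r/w/d, N/In/p/y/c, N/In/p/y/d, N/In/p/w/c, N/In/p/w/d, W/Stay/r/y/c, W/Stay/r/y/d, W/Stay/r/w/c, W/Stay/r/w/d, W/Stay/p/y/c, W/Stay/p/y/d, W/Stay/p/w/c, W/Stay/p/w/d, W/In/r/y/c, W/In/r/y/d, W/In/r/w/c, W/In/r/w/d, W/In/p/y/c, W/In/p/y/d, W/In/p/w/c, W/In/p/w/d. Columns: h, k, g.
{N/Stay/r/y/c, N/In/r/y/c} → row (8,7) (8,4) (6,6)
{N/Stay/r/y/d, N/In/r/y/d} → row (8,7) (8,4) (9,3)
{N/Stay/r/w/c, N/In/r/w/c} → row (8,7) (9,3) (6,6)
{N/Stay/r/w/d, N/In/r/w/d} → row (8,7) (9,3) (9,3)
{N/Stay/p/y/c, N/In/p/y/c} → row (9,5) (8,4) (6,6)
{N/Stay/p/y/d, N/In/p/y/d} → row (9,5) (8,4) (9,3)
{N/Stay/p/w/c, N/In/p/w/c} → row (9,5) (9,3) (6,6)
{N/Stay/p/w/d, N/In/p/w/d} → row (9,5) (9,3) (9,3)
{W/Stay/r/y/c, W/Stay/r/y/d, W/Stay/r/w/c, W/Stay/r/w/d, W/Stay/p/y/c, W/Stay/p/y/d, W/Stay/p/w/c, W/Stay/p/w/d} → row (7,7) (7,7) (7,7)
{W/In/r/y/c, W/In/r/y/d, W/In/r/w/c, W/In/r/w/d, W/In/p/y/c, W/In/p/y/d, W/In/p/w/c, W/In/p/w/d} → row (2,5) (2,5) (2,5)
That's 10 distinct rows out of 32 strategies.

10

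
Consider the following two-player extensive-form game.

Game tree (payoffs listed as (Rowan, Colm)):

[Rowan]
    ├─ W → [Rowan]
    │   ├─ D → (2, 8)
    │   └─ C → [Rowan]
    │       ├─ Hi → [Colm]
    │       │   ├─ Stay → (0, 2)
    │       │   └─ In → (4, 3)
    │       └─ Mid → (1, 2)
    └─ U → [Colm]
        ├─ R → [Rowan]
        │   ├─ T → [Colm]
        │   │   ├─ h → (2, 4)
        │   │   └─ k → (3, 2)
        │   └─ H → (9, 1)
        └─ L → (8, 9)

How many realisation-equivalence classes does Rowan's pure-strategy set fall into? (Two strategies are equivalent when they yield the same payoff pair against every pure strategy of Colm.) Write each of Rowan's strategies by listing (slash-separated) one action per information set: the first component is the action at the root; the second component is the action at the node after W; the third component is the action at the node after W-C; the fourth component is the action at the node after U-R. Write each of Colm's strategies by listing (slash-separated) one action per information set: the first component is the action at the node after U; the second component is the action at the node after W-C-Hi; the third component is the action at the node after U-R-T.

5

Rowan has 16 pure strategies: W/D/Hi/T, W/D/Hi/H, W/D/Mid/T, W/D/Mid/H, W/C/Hi/T, W/C/Hi/H, W/C/Mid/T, W/C/Mid/H, U/D/Hi/T, U/D/Hi/H, U/D/Mid/T, U/D/Mid/H, U/C/Hi/T, U/C/Hi/H, U/C/Mid/T, U/C/Mid/H. Columns: R/Stay/h, R/Stay/k, R/In/h, R/In/k, L/Stay/h, L/Stay/k, L/In/h, L/In/k.
{W/D/Hi/T, W/D/Hi/H, W/D/Mid/T, W/D/Mid/H} → row (2,8) (2,8) (2,8) (2,8) (2,8) (2,8) (2,8) (2,8)
{W/C/Hi/T, W/C/Hi/H} → row (0,2) (0,2) (4,3) (4,3) (0,2) (0,2) (4,3) (4,3)
{W/C/Mid/T, W/C/Mid/H} → row (1,2) (1,2) (1,2) (1,2) (1,2) (1,2) (1,2) (1,2)
{U/D/Hi/T, U/D/Mid/T, U/C/Hi/T, U/C/Mid/T} → row (2,4) (3,2) (2,4) (3,2) (8,9) (8,9) (8,9) (8,9)
{U/D/Hi/H, U/D/Mid/H, U/C/Hi/H, U/C/Mid/H} → row (9,1) (9,1) (9,1) (9,1) (8,9) (8,9) (8,9) (8,9)
That's 5 distinct rows out of 16 strategies.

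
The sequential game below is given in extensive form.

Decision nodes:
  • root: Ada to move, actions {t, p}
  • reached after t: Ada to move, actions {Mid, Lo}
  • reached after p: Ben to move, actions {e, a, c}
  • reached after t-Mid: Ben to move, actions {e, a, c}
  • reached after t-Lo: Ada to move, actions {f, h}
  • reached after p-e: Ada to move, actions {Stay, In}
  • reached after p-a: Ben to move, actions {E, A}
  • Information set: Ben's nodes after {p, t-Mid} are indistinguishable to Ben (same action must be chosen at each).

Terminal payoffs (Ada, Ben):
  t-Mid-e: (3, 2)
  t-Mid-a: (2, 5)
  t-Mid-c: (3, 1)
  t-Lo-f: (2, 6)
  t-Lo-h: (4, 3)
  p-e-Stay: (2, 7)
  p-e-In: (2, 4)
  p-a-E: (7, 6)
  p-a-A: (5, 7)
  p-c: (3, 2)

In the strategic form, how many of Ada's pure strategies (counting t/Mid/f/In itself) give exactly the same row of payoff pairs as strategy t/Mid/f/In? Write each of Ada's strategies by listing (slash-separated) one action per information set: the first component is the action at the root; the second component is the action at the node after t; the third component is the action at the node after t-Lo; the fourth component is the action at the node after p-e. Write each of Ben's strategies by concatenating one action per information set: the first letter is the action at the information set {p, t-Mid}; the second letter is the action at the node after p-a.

4

Row for t/Mid/f/In (columns eE, eA, aE, aA, cE, cA): (3,2) (3,2) (2,5) (2,5) (3,1) (3,1).
Under t/Mid/f/In, Ada's choice at the node after t-Lo and at the node after p-e can never be reached regardless of what Ben does, so varying those choices leaves every outcome unchanged.
Holding the reachable choices fixed and varying the unreachable ones freely already gives 2 × 2 = 4 equivalent strategies.
No other strategy reproduces this row, so those 4 are the full class: t/Mid/f/Stay, t/Mid/f/In, t/Mid/h/Stay, t/Mid/h/In.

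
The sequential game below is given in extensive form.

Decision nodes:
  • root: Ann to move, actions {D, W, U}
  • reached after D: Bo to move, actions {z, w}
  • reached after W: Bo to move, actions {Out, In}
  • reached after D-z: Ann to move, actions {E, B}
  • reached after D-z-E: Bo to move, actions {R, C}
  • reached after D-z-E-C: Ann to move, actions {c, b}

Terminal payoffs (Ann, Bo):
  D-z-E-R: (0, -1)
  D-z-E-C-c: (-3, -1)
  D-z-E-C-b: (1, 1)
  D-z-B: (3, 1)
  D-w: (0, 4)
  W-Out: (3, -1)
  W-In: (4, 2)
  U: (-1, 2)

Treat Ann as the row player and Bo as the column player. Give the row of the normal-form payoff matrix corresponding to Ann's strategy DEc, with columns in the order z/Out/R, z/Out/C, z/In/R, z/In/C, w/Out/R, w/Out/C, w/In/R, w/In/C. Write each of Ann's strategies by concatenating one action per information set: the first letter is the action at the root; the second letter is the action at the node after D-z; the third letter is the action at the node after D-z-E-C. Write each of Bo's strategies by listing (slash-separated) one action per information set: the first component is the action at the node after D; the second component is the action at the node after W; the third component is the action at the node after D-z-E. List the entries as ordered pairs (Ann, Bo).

(0,-1) (-3,-1) (0,-1) (-3,-1) (0,4) (0,4) (0,4) (0,4)

vs z/Out/R: Ann plays D → Bo plays z at [D] → Ann plays E at [D-z] → Bo plays R at [D-z-E] → (0, -1)
vs z/Out/C: Ann plays D → Bo plays z at [D] → Ann plays E at [D-z] → Bo plays C at [D-z-E] → Ann plays c at [D-z-E-C] → (-3, -1)
vs z/In/R: Ann plays D → Bo plays z at [D] → Ann plays E at [D-z] → Bo plays R at [D-z-E] → (0, -1)
vs z/In/C: Ann plays D → Bo plays z at [D] → Ann plays E at [D-z] → Bo plays C at [D-z-E] → Ann plays c at [D-z-E-C] → (-3, -1)
vs w/Out/R: Ann plays D → Bo plays w at [D] → (0, 4)
vs w/Out/C: Ann plays D → Bo plays w at [D] → (0, 4)
vs w/In/R: Ann plays D → Bo plays w at [D] → (0, 4)
vs w/In/C: Ann plays D → Bo plays w at [D] → (0, 4)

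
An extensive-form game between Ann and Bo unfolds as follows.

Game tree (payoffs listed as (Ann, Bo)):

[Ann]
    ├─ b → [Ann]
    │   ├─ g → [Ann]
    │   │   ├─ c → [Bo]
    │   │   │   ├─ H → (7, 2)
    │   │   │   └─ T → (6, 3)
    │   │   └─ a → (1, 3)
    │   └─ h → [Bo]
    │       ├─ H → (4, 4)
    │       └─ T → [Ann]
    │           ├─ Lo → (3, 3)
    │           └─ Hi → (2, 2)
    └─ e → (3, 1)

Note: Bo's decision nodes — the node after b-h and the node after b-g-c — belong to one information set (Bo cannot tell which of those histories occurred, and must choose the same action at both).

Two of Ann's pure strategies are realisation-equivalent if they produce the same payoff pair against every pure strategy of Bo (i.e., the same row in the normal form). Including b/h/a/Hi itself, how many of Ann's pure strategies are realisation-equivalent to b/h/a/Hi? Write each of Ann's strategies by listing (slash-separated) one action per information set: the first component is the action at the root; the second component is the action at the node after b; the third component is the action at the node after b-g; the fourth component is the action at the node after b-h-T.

2

Row for b/h/a/Hi (columns H, T): (4,4) (2,2).
Under b/h/a/Hi, Ann's choice at the node after b-g can never be reached regardless of what Bo does, so varying those choices leaves every outcome unchanged.
Holding the reachable choices fixed and varying the unreachable one freely already gives 2 equivalent strategies.
No other strategy reproduces this row, so those 2 are the full class: b/h/c/Hi, b/h/a/Hi.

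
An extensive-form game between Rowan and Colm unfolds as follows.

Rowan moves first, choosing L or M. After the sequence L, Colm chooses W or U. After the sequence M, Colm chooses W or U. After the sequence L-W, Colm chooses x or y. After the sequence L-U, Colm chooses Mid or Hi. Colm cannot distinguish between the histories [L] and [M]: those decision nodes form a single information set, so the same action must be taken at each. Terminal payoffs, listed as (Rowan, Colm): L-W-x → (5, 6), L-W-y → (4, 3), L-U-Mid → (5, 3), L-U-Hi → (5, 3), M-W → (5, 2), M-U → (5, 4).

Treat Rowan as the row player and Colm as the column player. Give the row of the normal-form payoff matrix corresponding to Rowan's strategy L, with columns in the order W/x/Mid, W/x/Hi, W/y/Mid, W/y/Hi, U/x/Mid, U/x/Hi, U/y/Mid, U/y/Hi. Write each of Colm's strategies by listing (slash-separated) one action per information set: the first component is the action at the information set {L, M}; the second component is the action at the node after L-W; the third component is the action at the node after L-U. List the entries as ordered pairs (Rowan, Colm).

(5,6) (5,6) (4,3) (4,3) (5,3) (5,3) (5,3) (5,3)

vs W/x/Mid: Rowan plays L → Colm plays W at [L] → Colm plays x at [L-W] → (5, 6)
vs W/x/Hi: Rowan plays L → Colm plays W at [L] → Colm plays x at [L-W] → (5, 6)
vs W/y/Mid: Rowan plays L → Colm plays W at [L] → Colm plays y at [L-W] → (4, 3)
vs W/y/Hi: Rowan plays L → Colm plays W at [L] → Colm plays y at [L-W] → (4, 3)
vs U/x/Mid: Rowan plays L → Colm plays U at [L] → Colm plays Mid at [L-U] → (5, 3)
vs U/x/Hi: Rowan plays L → Colm plays U at [L] → Colm plays Hi at [L-U] → (5, 3)
vs U/y/Mid: Rowan plays L → Colm plays U at [L] → Colm plays Mid at [L-U] → (5, 3)
vs U/y/Hi: Rowan plays L → Colm plays U at [L] → Colm plays Hi at [L-U] → (5, 3)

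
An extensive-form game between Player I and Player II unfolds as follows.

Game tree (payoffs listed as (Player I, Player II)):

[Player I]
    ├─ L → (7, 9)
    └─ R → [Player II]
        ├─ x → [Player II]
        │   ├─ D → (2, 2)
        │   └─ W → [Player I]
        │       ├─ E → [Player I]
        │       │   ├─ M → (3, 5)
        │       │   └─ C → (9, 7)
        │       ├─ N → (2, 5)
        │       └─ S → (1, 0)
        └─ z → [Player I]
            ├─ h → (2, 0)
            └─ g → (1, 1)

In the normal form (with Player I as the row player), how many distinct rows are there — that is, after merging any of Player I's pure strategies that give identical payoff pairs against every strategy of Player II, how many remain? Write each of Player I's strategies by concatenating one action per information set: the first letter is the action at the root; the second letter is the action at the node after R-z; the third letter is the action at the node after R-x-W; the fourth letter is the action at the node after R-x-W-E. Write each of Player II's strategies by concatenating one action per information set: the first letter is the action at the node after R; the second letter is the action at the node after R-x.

Player I has 24 pure strategies: LhEM, LhEC, LhNM, LhNC, LhSM, LhSC, LgEM, LgEC, LgNM, LgNC, LgSM, LgSC, RhEM, RhEC, RhNM, RhNC, RhSM, RhSC, RgEM, RgEC, RgNM, RgNC, RgSM, RgSC. Columns: xD, xW, zD, zW.
{LhEM, LhEC, LhNM, LhNC, LhSM, LhSC, LgEM, LgEC, LgNM, LgNC, LgSM, LgSC} → row (7,9) (7,9) (7,9) (7,9)
{RhEM} → row (2,2) (3,5) (2,0) (2,0)
{RhEC} → row (2,2) (9,7) (2,0) (2,0)
{RhNM, RhNC} → row (2,2) (2,5) (2,0) (2,0)
{RhSM, RhSC} → row (2,2) (1,0) (2,0) (2,0)
{RgEM} → row (2,2) (3,5) (1,1) (1,1)
{RgEC} → row (2,2) (9,7) (1,1) (1,1)
{RgNM, RgNC} → row (2,2) (2,5) (1,1) (1,1)
{RgSM, RgSC} → row (2,2) (1,0) (1,1) (1,1)
That's 9 distinct rows out of 24 strategies.

9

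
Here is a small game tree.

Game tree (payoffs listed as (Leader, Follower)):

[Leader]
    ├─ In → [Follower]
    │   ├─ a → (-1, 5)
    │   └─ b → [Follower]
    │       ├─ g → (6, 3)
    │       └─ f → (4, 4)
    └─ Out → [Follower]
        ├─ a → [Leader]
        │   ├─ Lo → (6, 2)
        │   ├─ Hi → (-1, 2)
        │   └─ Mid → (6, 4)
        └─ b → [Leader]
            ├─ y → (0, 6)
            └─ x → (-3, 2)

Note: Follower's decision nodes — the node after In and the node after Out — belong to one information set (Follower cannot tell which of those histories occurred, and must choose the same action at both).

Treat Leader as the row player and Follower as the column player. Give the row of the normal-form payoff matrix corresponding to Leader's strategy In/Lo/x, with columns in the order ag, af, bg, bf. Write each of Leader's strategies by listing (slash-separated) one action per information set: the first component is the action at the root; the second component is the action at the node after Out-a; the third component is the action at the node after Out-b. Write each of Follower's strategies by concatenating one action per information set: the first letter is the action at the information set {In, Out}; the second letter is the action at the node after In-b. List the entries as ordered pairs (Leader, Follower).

vs ag: Leader plays In → Follower plays a at [In] → (-1, 5)
vs af: Leader plays In → Follower plays a at [In] → (-1, 5)
vs bg: Leader plays In → Follower plays b at [In] → Follower plays g at [In-b] → (6, 3)
vs bf: Leader plays In → Follower plays b at [In] → Follower plays f at [In-b] → (4, 4)

(-1,5) (-1,5) (6,3) (4,4)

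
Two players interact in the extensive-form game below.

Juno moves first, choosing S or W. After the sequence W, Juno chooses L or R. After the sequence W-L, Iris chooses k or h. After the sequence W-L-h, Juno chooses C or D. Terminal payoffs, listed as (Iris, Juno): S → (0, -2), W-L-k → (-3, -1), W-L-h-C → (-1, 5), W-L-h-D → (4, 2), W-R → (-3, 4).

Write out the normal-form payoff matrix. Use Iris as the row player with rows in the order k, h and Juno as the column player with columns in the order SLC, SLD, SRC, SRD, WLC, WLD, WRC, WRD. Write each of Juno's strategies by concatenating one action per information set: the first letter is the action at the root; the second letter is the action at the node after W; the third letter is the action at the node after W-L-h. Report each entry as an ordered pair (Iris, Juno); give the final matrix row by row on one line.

k: (0,-2) (0,-2) (0,-2) (0,-2) (-3,-1) (-3,-1) (-3,4) (-3,4) | h: (0,-2) (0,-2) (0,-2) (0,-2) (-1,5) (4,2) (-3,4) (-3,4)

Row k: SLC→(0,-2), SLD→(0,-2), SRC→(0,-2), SRD→(0,-2), WLC→(-3,-1), WLD→(-3,-1), WRC→(-3,4), WRD→(-3,4)
Row h: SLC→(0,-2), SLD→(0,-2), SRC→(0,-2), SRD→(0,-2), WLC→(-1,5), WLD→(4,2), WRC→(-3,4), WRD→(-3,4)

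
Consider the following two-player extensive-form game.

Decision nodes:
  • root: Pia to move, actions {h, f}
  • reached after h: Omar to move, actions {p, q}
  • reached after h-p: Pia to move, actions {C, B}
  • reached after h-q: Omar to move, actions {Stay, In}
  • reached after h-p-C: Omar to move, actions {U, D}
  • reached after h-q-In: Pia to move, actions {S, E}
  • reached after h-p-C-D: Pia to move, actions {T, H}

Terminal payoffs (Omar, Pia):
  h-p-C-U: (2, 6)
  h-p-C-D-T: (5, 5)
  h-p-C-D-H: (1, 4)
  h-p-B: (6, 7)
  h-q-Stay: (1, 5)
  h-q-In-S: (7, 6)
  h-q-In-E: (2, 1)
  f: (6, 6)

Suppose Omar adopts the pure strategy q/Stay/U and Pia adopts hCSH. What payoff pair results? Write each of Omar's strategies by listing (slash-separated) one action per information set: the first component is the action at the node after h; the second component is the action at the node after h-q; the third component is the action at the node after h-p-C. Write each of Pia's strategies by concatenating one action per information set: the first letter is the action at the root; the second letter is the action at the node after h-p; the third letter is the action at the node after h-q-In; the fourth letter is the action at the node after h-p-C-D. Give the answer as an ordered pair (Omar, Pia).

(1, 5)

Trace the play path from the root:
  Pia plays h
  Omar plays q at [h]
  Omar plays Stay at [h-q]
→ terminal payoff (1, 5).
(Omar's choice at the node after h-p-C is never reached on this path, so it doesn't affect the outcome.)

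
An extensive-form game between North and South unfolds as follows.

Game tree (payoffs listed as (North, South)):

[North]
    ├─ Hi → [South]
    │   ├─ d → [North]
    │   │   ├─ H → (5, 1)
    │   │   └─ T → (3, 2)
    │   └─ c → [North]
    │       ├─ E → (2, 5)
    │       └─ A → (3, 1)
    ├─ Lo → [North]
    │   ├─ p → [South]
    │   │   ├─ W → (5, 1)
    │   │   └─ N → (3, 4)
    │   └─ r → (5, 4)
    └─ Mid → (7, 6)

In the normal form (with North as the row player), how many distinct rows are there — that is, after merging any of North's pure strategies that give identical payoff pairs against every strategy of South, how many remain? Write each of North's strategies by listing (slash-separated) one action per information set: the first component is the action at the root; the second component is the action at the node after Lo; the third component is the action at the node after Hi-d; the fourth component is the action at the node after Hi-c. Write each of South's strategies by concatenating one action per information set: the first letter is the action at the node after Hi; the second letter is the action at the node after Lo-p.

North has 24 pure strategies: Hi/p/H/E, Hi/p/H/A, Hi/p/T/E, Hi/p/T/A, Hi/r/H/E, Hi/r/H/A, Hi/r/T/E, Hi/r/T/A, Lo/p/H/E, Lo/p/H/A, Lo/p/T/E, Lo/p/T/A, Lo/r/H/E, Lo/r/H/A, Lo/r/T/E, Lo/r/T/A, Mid/p/H/E, Mid/p/H/A, Mid/p/T/E, Mid/p/T/A, Mid/r/H/E, Mid/r/H/A, Mid/r/T/E, Mid/r/T/A. Columns: dW, dN, cW, cN.
{Hi/p/H/E, Hi/r/H/E} → row (5,1) (5,1) (2,5) (2,5)
{Hi/p/H/A, Hi/r/H/A} → row (5,1) (5,1) (3,1) (3,1)
{Hi/p/T/E, Hi/r/T/E} → row (3,2) (3,2) (2,5) (2,5)
{Hi/p/T/A, Hi/r/T/A} → row (3,2) (3,2) (3,1) (3,1)
{Lo/p/H/E, Lo/p/H/A, Lo/p/T/E, Lo/p/T/A} → row (5,1) (3,4) (5,1) (3,4)
{Lo/r/H/E, Lo/r/H/A, Lo/r/T/E, Lo/r/T/A} → row (5,4) (5,4) (5,4) (5,4)
{Mid/p/H/E, Mid/p/H/A, Mid/p/T/E, Mid/p/T/A, Mid/r/H/E, Mid/r/H/A, Mid/r/T/E, Mid/r/T/A} → row (7,6) (7,6) (7,6) (7,6)
That's 7 distinct rows out of 24 strategies.

7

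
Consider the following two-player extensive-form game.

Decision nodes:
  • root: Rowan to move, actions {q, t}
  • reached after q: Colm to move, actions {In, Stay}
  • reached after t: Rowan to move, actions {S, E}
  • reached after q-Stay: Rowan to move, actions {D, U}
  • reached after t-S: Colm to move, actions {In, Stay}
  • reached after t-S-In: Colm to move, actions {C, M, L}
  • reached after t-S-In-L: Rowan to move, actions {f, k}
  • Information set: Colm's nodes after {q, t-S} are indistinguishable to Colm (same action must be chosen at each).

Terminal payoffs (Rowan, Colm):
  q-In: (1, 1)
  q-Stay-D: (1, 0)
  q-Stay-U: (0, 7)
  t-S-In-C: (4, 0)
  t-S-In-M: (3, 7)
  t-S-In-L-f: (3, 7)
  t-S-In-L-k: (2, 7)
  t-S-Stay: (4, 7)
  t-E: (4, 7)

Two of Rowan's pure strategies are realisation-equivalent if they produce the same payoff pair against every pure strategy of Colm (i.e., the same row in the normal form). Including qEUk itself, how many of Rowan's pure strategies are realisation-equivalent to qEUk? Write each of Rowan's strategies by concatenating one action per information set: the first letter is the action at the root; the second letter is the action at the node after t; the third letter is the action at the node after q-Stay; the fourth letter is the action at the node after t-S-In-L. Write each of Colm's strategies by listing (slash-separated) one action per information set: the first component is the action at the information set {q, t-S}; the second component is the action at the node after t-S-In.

Row for qEUk (columns In/C, In/M, In/L, Stay/C, Stay/M, Stay/L): (1,1) (1,1) (1,1) (0,7) (0,7) (0,7).
Under qEUk, Rowan's choice at the node after t and at the node after t-S-In-L can never be reached regardless of what Colm does, so varying those choices leaves every outcome unchanged.
Holding the reachable choices fixed and varying the unreachable ones freely already gives 2 × 2 = 4 equivalent strategies.
No other strategy reproduces this row, so those 4 are the full class: qSUf, qSUk, qEUf, qEUk.

4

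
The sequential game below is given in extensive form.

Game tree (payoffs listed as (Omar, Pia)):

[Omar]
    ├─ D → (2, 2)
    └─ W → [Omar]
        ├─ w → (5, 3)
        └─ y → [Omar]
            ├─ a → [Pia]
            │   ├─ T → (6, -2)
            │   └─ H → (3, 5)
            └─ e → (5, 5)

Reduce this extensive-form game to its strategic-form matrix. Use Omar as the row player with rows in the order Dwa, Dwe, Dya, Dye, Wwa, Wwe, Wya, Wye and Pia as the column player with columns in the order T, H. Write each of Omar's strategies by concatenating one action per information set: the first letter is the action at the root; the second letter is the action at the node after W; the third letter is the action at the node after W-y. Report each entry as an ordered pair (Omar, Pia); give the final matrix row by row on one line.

Dwa: (2,2) (2,2) | Dwe: (2,2) (2,2) | Dya: (2,2) (2,2) | Dye: (2,2) (2,2) | Wwa: (5,3) (5,3) | Wwe: (5,3) (5,3) | Wya: (6,-2) (3,5) | Wye: (5,5) (5,5)

            T        H
 Dwa    (2,2)    (2,2)
 Dwe    (2,2)    (2,2)
 Dya    (2,2)    (2,2)
 Dye    (2,2)    (2,2)
 Wwa    (5,3)    (5,3)
 Wwe    (5,3)    (5,3)
 Wya   (6,-2)    (3,5)
 Wye    (5,5)    (5,5)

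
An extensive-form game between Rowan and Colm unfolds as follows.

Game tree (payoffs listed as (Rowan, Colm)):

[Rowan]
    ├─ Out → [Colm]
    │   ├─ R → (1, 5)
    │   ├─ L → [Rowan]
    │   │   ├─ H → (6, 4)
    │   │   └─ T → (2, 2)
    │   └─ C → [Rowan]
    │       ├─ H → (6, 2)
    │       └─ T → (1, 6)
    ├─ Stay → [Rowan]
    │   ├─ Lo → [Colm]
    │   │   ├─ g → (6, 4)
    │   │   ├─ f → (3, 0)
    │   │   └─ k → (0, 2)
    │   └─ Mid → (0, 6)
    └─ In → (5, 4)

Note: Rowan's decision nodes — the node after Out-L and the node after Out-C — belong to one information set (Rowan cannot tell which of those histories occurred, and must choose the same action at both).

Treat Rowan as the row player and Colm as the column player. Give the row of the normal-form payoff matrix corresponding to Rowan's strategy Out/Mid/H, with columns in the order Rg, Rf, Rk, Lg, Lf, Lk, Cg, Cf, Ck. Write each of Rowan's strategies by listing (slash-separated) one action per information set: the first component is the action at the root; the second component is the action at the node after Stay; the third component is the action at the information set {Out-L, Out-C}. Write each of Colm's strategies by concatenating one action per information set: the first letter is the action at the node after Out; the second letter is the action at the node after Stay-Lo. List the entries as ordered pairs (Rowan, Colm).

(1,5) (1,5) (1,5) (6,4) (6,4) (6,4) (6,2) (6,2) (6,2)

vs Rg: Rowan plays Out → Colm plays R at [Out] → (1, 5)
vs Rf: Rowan plays Out → Colm plays R at [Out] → (1, 5)
vs Rk: Rowan plays Out → Colm plays R at [Out] → (1, 5)
vs Lg: Rowan plays Out → Colm plays L at [Out] → Rowan plays H at [Out-L] → (6, 4)
vs Lf: Rowan plays Out → Colm plays L at [Out] → Rowan plays H at [Out-L] → (6, 4)
vs Lk: Rowan plays Out → Colm plays L at [Out] → Rowan plays H at [Out-L] → (6, 4)
vs Cg: Rowan plays Out → Colm plays C at [Out] → Rowan plays H at [Out-C] → (6, 2)
vs Cf: Rowan plays Out → Colm plays C at [Out] → Rowan plays H at [Out-C] → (6, 2)
vs Ck: Rowan plays Out → Colm plays C at [Out] → Rowan plays H at [Out-C] → (6, 2)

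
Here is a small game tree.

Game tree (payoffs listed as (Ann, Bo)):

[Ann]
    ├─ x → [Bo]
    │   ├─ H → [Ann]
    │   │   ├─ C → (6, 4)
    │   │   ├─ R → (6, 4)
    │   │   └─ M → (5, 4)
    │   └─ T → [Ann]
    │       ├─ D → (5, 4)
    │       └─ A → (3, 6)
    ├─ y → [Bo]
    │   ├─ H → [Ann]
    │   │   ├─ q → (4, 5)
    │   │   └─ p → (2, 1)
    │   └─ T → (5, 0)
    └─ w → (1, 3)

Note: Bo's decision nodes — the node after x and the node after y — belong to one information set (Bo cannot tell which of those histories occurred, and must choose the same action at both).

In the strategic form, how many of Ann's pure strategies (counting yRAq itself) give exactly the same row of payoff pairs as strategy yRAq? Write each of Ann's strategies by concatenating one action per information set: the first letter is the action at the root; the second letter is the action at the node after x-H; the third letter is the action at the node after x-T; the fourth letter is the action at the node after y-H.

6

Row for yRAq (columns H, T): (4,5) (5,0).
Under yRAq, Ann's choice at the node after x-H and at the node after x-T can never be reached regardless of what Bo does, so varying those choices leaves every outcome unchanged.
Holding the reachable choices fixed and varying the unreachable ones freely already gives 3 × 2 = 6 equivalent strategies.
No other strategy reproduces this row, so those 6 are the full class: yCDq, yCAq, yRDq, yRAq, yMDq, yMAq.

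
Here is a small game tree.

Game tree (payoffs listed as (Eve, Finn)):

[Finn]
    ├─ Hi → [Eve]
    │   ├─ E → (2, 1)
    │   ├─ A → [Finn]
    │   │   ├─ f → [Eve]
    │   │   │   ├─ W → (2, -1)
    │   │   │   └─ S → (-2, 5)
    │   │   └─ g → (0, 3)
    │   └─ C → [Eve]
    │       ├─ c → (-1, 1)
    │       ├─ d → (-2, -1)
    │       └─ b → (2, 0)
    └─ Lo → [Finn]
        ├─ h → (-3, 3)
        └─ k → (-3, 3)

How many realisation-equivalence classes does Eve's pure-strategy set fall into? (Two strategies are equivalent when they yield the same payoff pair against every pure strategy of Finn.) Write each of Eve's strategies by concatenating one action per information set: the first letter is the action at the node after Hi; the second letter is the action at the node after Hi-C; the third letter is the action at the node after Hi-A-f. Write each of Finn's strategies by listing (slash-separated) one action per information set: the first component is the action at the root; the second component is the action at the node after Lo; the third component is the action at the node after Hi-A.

6

Eve has 18 pure strategies: EcW, EcS, EdW, EdS, EbW, EbS, AcW, AcS, AdW, AdS, AbW, AbS, CcW, CcS, CdW, CdS, CbW, CbS. Columns: Hi/h/f, Hi/h/g, Hi/k/f, Hi/k/g, Lo/h/f, Lo/h/g, Lo/k/f, Lo/k/g.
{EcW, EcS, EdW, EdS, EbW, EbS} → row (2,1) (2,1) (2,1) (2,1) (-3,3) (-3,3) (-3,3) (-3,3)
{AcW, AdW, AbW} → row (2,-1) (0,3) (2,-1) (0,3) (-3,3) (-3,3) (-3,3) (-3,3)
{AcS, AdS, AbS} → row (-2,5) (0,3) (-2,5) (0,3) (-3,3) (-3,3) (-3,3) (-3,3)
{CcW, CcS} → row (-1,1) (-1,1) (-1,1) (-1,1) (-3,3) (-3,3) (-3,3) (-3,3)
{CdW, CdS} → row (-2,-1) (-2,-1) (-2,-1) (-2,-1) (-3,3) (-3,3) (-3,3) (-3,3)
{CbW, CbS} → row (2,0) (2,0) (2,0) (2,0) (-3,3) (-3,3) (-3,3) (-3,3)
That's 6 distinct rows out of 18 strategies.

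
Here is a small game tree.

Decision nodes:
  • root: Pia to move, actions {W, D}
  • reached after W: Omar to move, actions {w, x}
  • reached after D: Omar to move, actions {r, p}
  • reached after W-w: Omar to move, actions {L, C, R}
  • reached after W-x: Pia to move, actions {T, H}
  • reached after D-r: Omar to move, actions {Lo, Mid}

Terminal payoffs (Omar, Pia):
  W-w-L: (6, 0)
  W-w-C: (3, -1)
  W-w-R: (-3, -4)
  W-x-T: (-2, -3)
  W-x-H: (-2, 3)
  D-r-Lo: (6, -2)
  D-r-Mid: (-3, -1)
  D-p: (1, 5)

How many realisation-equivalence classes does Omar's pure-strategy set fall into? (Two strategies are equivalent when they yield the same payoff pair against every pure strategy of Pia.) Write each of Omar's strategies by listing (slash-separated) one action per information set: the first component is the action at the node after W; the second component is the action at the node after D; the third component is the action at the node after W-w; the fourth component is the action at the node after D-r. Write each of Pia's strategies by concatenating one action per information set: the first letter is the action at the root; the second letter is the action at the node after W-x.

Omar has 24 pure strategies: w/r/L/Lo, w/r/L/Mid, w/r/C/Lo, w/r/C/Mid, w/r/R/Lo, w/r/R/Mid, w/p/L/Lo, w/p/L/Mid, w/p/C/Lo, w/p/C/Mid, w/p/R/Lo, w/p/R/Mid, x/r/L/Lo, x/r/L/Mid, x/r/C/Lo, x/r/C/Mid, x/r/R/Lo, x/r/R/Mid, x/p/L/Lo, x/p/L/Mid, x/p/C/Lo, x/p/C/Mid, x/p/R/Lo, x/p/R/Mid. Columns: WT, WH, DT, DH.
{w/r/L/Lo} → row (6,0) (6,0) (6,-2) (6,-2)
{w/r/L/Mid} → row (6,0) (6,0) (-3,-1) (-3,-1)
{w/r/C/Lo} → row (3,-1) (3,-1) (6,-2) (6,-2)
{w/r/C/Mid} → row (3,-1) (3,-1) (-3,-1) (-3,-1)
{w/r/R/Lo} → row (-3,-4) (-3,-4) (6,-2) (6,-2)
{w/r/R/Mid} → row (-3,-4) (-3,-4) (-3,-1) (-3,-1)
{w/p/L/Lo, w/p/L/Mid} → row (6,0) (6,0) (1,5) (1,5)
{w/p/C/Lo, w/p/C/Mid} → row (3,-1) (3,-1) (1,5) (1,5)
{w/p/R/Lo, w/p/R/Mid} → row (-3,-4) (-3,-4) (1,5) (1,5)
{x/r/L/Lo, x/r/C/Lo, x/r/R/Lo} → row (-2,-3) (-2,3) (6,-2) (6,-2)
{x/r/L/Mid, x/r/C/Mid, x/r/R/Mid} → row (-2,-3) (-2,3) (-3,-1) (-3,-1)
{x/p/L/Lo, x/p/L/Mid, x/p/C/Lo, x/p/C/Mid, x/p/R/Lo, x/p/R/Mid} → row (-2,-3) (-2,3) (1,5) (1,5)
That's 12 distinct rows out of 24 strategies.

12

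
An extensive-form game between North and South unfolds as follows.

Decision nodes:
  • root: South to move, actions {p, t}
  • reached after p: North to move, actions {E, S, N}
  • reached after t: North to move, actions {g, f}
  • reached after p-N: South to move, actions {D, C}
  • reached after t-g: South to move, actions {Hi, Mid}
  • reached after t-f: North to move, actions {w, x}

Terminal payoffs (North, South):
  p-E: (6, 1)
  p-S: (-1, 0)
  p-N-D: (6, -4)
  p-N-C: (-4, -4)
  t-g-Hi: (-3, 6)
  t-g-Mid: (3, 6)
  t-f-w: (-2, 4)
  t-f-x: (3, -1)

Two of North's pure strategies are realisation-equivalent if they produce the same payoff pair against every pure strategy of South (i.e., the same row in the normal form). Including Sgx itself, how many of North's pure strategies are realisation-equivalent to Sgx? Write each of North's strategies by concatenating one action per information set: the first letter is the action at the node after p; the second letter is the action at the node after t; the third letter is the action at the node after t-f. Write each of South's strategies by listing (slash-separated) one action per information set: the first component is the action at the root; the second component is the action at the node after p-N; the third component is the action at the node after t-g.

Row for Sgx (columns p/D/Hi, p/D/Mid, p/C/Hi, p/C/Mid, t/D/Hi, t/D/Mid, t/C/Hi, t/C/Mid): (-1,0) (-1,0) (-1,0) (-1,0) (-3,6) (3,6) (-3,6) (3,6).
Under Sgx, North's choice at the node after t-f can never be reached regardless of what South does, so varying those choices leaves every outcome unchanged.
Holding the reachable choices fixed and varying the unreachable one freely already gives 2 equivalent strategies.
No other strategy reproduces this row, so those 2 are the full class: Sgw, Sgx.

2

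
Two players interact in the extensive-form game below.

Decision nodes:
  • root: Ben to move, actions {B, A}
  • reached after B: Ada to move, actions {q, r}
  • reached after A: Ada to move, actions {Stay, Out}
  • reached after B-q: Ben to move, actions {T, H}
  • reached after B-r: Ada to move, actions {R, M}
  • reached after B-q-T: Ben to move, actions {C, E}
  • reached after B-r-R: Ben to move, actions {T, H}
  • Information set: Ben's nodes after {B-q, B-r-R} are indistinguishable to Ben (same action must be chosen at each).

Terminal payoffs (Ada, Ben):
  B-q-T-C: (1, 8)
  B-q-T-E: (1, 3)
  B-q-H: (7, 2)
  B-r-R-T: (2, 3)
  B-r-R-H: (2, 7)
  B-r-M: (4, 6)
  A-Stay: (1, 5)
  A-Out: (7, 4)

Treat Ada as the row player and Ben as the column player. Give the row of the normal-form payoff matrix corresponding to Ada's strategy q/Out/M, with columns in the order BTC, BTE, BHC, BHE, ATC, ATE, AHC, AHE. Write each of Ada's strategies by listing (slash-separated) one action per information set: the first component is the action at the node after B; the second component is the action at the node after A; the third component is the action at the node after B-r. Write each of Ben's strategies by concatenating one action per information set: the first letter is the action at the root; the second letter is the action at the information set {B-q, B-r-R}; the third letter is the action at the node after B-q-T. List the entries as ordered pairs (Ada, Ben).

(1,8) (1,3) (7,2) (7,2) (7,4) (7,4) (7,4) (7,4)

vs BTC: Ben plays B → Ada plays q at [B] → Ben plays T at [B-q] → Ben plays C at [B-q-T] → (1, 8)
vs BTE: Ben plays B → Ada plays q at [B] → Ben plays T at [B-q] → Ben plays E at [B-q-T] → (1, 3)
vs BHC: Ben plays B → Ada plays q at [B] → Ben plays H at [B-q] → (7, 2)
vs BHE: Ben plays B → Ada plays q at [B] → Ben plays H at [B-q] → (7, 2)
vs ATC: Ben plays A → Ada plays Out at [A] → (7, 4)
vs ATE: Ben plays A → Ada plays Out at [A] → (7, 4)
vs AHC: Ben plays A → Ada plays Out at [A] → (7, 4)
vs AHE: Ben plays A → Ada plays Out at [A] → (7, 4)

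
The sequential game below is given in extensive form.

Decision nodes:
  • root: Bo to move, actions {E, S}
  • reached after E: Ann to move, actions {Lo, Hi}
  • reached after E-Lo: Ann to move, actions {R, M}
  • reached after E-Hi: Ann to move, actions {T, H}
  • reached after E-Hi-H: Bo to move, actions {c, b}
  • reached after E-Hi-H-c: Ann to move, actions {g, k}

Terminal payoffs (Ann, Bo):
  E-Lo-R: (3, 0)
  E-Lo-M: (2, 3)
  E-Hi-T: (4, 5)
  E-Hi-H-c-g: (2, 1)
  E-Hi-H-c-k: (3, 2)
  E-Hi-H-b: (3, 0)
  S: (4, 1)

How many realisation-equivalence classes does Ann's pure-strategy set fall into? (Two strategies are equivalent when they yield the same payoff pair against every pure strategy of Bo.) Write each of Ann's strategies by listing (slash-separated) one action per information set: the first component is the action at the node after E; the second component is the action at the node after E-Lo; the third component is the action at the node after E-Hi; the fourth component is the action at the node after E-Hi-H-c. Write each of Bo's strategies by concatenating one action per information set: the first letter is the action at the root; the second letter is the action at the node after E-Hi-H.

5

Ann has 16 pure strategies: Lo/R/T/g, Lo/R/T/k, Lo/R/H/g, Lo/R/H/k, Lo/M/T/g, Lo/M/T/k, Lo/M/H/g, Lo/M/H/k, Hi/R/T/g, Hi/R/T/k, Hi/R/H/g, Hi/R/H/k, Hi/M/T/g, Hi/M/T/k, Hi/M/H/g, Hi/M/H/k. Columns: Ec, Eb, Sc, Sb.
{Lo/R/T/g, Lo/R/T/k, Lo/R/H/g, Lo/R/H/k} → row (3,0) (3,0) (4,1) (4,1)
{Lo/M/T/g, Lo/M/T/k, Lo/M/H/g, Lo/M/H/k} → row (2,3) (2,3) (4,1) (4,1)
{Hi/R/T/g, Hi/R/T/k, Hi/M/T/g, Hi/M/T/k} → row (4,5) (4,5) (4,1) (4,1)
{Hi/R/H/g, Hi/M/H/g} → row (2,1) (3,0) (4,1) (4,1)
{Hi/R/H/k, Hi/M/H/k} → row (3,2) (3,0) (4,1) (4,1)
That's 5 distinct rows out of 16 strategies.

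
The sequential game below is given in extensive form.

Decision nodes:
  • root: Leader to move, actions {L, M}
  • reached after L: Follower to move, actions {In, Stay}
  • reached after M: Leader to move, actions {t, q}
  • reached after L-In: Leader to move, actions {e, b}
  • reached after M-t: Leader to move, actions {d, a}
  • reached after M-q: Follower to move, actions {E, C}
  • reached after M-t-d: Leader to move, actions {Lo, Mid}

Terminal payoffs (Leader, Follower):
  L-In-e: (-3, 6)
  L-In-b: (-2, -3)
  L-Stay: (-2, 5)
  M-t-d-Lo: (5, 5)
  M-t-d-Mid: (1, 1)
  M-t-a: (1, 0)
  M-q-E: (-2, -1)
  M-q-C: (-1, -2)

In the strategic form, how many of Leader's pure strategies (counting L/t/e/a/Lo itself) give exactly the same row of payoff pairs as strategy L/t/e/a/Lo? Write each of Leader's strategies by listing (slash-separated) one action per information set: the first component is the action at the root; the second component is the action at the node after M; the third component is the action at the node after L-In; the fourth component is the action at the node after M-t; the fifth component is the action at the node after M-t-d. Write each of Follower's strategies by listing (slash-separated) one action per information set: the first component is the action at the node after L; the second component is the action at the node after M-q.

8

Row for L/t/e/a/Lo (columns In/E, In/C, Stay/E, Stay/C): (-3,6) (-3,6) (-2,5) (-2,5).
Under L/t/e/a/Lo, Leader's choice at the node after M and at the node after M-t and at the node after M-t-d can never be reached regardless of what Follower does, so varying those choices leaves every outcome unchanged.
Holding the reachable choices fixed and varying the unreachable ones freely already gives 2 × 2 × 2 = 8 equivalent strategies.
No other strategy reproduces this row, so those 8 are the full class: L/t/e/d/Lo, L/t/e/d/Mid, L/t/e/a/Lo, L/t/e/a/Mid, L/q/e/d/Lo, L/q/e/d/Mid, L/q/e/a/Lo, L/q/e/a/Mid.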